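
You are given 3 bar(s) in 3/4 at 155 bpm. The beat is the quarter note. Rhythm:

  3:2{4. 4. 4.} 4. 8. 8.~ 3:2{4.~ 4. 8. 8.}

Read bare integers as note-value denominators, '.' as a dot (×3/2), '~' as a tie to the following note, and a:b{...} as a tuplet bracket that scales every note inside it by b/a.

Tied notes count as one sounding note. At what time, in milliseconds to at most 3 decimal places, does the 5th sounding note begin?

1. 0.0ms @ 0 + 387.097ms (1)
2. 387.097ms @ 1 + 387.097ms (1)
3. 774.194ms @ 2 + 387.097ms (1)
4. 1161.29ms @ 3 + 580.645ms (3/2)
5. 1741.935ms @ 9/2 + 290.323ms (3/4)
6. 2032.258ms @ 21/4 + 1064.516ms (11/4)
7. 3096.774ms @ 8 + 193.548ms (1/2)
8. 3290.323ms @ 17/2 + 193.548ms (1/2)

note 5 onset = 9/2b = 1741.935ms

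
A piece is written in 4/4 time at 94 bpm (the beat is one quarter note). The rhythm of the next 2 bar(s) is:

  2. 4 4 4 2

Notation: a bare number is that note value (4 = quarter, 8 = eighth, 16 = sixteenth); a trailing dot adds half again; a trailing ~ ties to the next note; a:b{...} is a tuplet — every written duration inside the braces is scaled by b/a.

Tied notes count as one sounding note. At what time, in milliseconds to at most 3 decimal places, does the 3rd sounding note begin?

1. 0.0ms @ 0 + 1914.894ms (3)
2. 1914.894ms @ 3 + 638.298ms (1)
3. 2553.191ms @ 4 + 638.298ms (1)
4. 3191.489ms @ 5 + 638.298ms (1)
5. 3829.787ms @ 6 + 1276.596ms (2)

note 3 onset = 4b = 2553.191ms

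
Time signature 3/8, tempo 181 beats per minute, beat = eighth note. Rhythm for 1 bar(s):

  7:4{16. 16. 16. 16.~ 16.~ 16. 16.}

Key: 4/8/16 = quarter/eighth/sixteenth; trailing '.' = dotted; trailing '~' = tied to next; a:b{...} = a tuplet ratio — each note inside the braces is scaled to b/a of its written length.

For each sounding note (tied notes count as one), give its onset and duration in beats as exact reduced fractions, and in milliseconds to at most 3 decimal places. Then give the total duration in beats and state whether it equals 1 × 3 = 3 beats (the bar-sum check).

1) 0.0ms=0b +142.068ms=3/7b
2) 142.068ms=3/7b +142.068ms=3/7b
3) 284.136ms=6/7b +142.068ms=3/7b
4) 426.204ms=9/7b +426.204ms=9/7b
5) 852.407ms=18/7b +142.068ms=3/7b
Σ=3b of 3 (181bpm 3/8) — PASS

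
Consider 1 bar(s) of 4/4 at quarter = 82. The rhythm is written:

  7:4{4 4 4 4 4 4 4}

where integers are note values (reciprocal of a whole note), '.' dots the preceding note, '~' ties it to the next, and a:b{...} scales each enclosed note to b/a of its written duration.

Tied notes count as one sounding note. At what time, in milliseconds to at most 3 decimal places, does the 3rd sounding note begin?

note 3 onset = 8/7b = 836.237ms

1. 0.0ms @ 0 + 418.118ms (4/7)
2. 418.118ms @ 4/7 + 418.118ms (4/7)
3. 836.237ms @ 8/7 + 418.118ms (4/7)
4. 1254.355ms @ 12/7 + 418.118ms (4/7)
5. 1672.474ms @ 16/7 + 418.118ms (4/7)
6. 2090.592ms @ 20/7 + 418.118ms (4/7)
7. 2508.711ms @ 24/7 + 418.118ms (4/7)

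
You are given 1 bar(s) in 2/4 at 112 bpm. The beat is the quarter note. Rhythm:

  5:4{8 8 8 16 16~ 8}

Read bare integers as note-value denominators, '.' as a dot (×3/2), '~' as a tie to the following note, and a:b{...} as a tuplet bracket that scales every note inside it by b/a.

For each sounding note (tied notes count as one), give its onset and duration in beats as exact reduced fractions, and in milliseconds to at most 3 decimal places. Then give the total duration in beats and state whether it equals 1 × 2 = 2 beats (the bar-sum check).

1) 0.0ms=0b +214.286ms=2/5b
2) 214.286ms=2/5b +214.286ms=2/5b
3) 428.571ms=4/5b +214.286ms=2/5b
4) 642.857ms=6/5b +107.143ms=1/5b
5) 750.0ms=7/5b +321.429ms=3/5b
Σ=2b of 2 (112bpm 2/4) — PASS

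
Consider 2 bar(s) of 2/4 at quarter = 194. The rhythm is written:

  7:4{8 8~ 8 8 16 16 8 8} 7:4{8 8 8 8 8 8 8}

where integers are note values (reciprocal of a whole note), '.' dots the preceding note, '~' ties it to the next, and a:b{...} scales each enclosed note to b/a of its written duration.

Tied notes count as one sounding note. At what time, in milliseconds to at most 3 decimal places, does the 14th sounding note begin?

note 14 onset = 26/7b = 1148.748ms

1. 0.0ms @ 0 + 88.365ms (2/7)
2. 88.365ms @ 2/7 + 176.73ms (4/7)
3. 265.096ms @ 6/7 + 88.365ms (2/7)
4. 353.461ms @ 8/7 + 44.183ms (1/7)
5. 397.644ms @ 9/7 + 44.183ms (1/7)
6. 441.826ms @ 10/7 + 88.365ms (2/7)
7. 530.191ms @ 12/7 + 88.365ms (2/7)
8. 618.557ms @ 2 + 88.365ms (2/7)
9. 706.922ms @ 16/7 + 88.365ms (2/7)
10. 795.287ms @ 18/7 + 88.365ms (2/7)
11. 883.652ms @ 20/7 + 88.365ms (2/7)
12. 972.018ms @ 22/7 + 88.365ms (2/7)
13. 1060.383ms @ 24/7 + 88.365ms (2/7)
14. 1148.748ms @ 26/7 + 88.365ms (2/7)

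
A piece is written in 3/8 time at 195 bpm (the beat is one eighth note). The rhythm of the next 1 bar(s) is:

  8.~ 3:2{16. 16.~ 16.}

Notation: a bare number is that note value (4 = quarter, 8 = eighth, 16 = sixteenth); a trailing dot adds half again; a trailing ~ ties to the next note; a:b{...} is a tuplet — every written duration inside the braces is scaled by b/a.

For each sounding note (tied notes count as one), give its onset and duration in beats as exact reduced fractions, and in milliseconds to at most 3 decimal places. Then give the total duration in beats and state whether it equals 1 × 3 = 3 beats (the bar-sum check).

1) 0.0ms=0b +615.385ms=2b
2) 615.385ms=2b +307.692ms=1b
Σ=3b of 3 (195bpm 3/8) — PASS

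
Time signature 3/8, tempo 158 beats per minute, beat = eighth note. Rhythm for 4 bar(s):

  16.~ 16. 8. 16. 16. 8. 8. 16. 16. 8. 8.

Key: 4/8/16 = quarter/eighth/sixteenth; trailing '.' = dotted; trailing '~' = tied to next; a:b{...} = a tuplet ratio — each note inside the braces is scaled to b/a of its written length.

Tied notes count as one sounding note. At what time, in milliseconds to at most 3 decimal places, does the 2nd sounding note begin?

1. 0.0ms @ 0 + 569.62ms (3/2)
2. 569.62ms @ 3/2 + 569.62ms (3/2)
3. 1139.241ms @ 3 + 284.81ms (3/4)
4. 1424.051ms @ 15/4 + 284.81ms (3/4)
5. 1708.861ms @ 9/2 + 569.62ms (3/2)
6. 2278.481ms @ 6 + 569.62ms (3/2)
7. 2848.101ms @ 15/2 + 284.81ms (3/4)
8. 3132.911ms @ 33/4 + 284.81ms (3/4)
9. 3417.722ms @ 9 + 569.62ms (3/2)
10. 3987.342ms @ 21/2 + 569.62ms (3/2)

note 2 onset = 3/2b = 569.62ms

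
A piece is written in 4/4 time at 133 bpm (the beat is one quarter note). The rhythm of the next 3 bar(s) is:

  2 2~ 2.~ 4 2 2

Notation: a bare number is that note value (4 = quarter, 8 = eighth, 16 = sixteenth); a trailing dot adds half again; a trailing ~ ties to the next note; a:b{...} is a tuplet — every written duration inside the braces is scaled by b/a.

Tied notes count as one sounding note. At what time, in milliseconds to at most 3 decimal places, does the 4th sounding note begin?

1. 0.0ms @ 0 + 902.256ms (2)
2. 902.256ms @ 2 + 2706.767ms (6)
3. 3609.023ms @ 8 + 902.256ms (2)
4. 4511.278ms @ 10 + 902.256ms (2)

note 4 onset = 10b = 4511.278ms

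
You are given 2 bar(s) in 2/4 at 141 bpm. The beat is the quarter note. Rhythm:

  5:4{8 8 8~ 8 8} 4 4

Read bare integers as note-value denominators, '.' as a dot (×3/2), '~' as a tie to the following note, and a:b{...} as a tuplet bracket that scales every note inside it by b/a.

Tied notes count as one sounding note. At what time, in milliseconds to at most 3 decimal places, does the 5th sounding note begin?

note 5 onset = 2b = 851.064ms

1. 0.0ms @ 0 + 170.213ms (2/5)
2. 170.213ms @ 2/5 + 170.213ms (2/5)
3. 340.426ms @ 4/5 + 340.426ms (4/5)
4. 680.851ms @ 8/5 + 170.213ms (2/5)
5. 851.064ms @ 2 + 425.532ms (1)
6. 1276.596ms @ 3 + 425.532ms (1)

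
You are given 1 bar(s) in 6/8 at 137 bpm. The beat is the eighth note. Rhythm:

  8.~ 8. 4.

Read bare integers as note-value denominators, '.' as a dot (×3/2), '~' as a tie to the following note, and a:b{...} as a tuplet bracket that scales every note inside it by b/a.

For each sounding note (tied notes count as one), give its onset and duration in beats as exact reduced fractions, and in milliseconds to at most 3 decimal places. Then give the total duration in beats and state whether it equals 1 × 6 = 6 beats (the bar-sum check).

1) 0.0ms=0b +1313.869ms=3b
2) 1313.869ms=3b +1313.869ms=3b
Σ=6b of 6 (137bpm 6/8) — PASS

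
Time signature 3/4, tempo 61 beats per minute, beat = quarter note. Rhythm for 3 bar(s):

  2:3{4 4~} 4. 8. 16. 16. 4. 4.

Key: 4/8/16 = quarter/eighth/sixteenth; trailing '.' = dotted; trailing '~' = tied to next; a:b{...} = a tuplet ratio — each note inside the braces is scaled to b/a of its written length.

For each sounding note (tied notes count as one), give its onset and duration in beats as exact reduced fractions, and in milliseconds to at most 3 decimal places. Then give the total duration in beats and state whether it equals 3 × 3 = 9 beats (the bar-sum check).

1) 0.0ms=0b +1475.41ms=3/2b
2) 1475.41ms=3/2b +2950.82ms=3b
3) 4426.23ms=9/2b +737.705ms=3/4b
4) 5163.934ms=21/4b +368.852ms=3/8b
5) 5532.787ms=45/8b +368.852ms=3/8b
6) 5901.639ms=6b +1475.41ms=3/2b
7) 7377.049ms=15/2b +1475.41ms=3/2b
Σ=9b of 9 (61bpm 3/4) — PASS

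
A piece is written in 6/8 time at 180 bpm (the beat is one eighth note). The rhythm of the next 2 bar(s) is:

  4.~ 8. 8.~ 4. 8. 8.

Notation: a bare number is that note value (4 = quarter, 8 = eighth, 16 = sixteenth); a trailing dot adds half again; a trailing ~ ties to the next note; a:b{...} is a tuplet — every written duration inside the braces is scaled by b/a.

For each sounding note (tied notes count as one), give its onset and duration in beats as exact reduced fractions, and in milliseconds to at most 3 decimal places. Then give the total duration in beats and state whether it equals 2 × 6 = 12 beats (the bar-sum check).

1) 0.0ms=0b +1500.0ms=9/2b
2) 1500.0ms=9/2b +1500.0ms=9/2b
3) 3000.0ms=9b +500.0ms=3/2b
4) 3500.0ms=21/2b +500.0ms=3/2b
Σ=12b of 12 (180bpm 6/8) — PASS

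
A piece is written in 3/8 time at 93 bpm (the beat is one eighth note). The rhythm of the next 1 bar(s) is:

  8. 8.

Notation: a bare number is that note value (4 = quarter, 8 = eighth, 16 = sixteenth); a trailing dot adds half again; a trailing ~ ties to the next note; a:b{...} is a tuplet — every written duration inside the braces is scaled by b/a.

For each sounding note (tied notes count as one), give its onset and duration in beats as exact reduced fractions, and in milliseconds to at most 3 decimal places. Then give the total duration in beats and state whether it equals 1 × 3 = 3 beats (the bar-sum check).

1) 0.0ms=0b +967.742ms=3/2b
2) 967.742ms=3/2b +967.742ms=3/2b
Σ=3b of 3 (93bpm 3/8) — PASS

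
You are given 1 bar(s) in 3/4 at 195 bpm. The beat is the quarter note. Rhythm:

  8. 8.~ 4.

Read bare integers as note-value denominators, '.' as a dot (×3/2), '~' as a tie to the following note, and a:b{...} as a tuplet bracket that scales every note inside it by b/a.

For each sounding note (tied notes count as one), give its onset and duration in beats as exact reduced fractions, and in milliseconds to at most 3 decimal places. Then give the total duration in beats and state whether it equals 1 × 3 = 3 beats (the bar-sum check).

1) 0.0ms=0b +230.769ms=3/4b
2) 230.769ms=3/4b +692.308ms=9/4b
Σ=3b of 3 (195bpm 3/4) — PASS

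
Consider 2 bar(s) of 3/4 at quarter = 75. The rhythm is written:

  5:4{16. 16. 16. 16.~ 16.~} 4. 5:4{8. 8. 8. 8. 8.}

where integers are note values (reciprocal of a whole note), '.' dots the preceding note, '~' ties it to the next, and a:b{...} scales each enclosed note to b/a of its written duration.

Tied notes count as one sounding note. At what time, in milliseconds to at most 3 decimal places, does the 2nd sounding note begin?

1. 0.0ms @ 0 + 240.0ms (3/10)
2. 240.0ms @ 3/10 + 240.0ms (3/10)
3. 480.0ms @ 3/5 + 240.0ms (3/10)
4. 720.0ms @ 9/10 + 1680.0ms (21/10)
5. 2400.0ms @ 3 + 480.0ms (3/5)
6. 2880.0ms @ 18/5 + 480.0ms (3/5)
7. 3360.0ms @ 21/5 + 480.0ms (3/5)
8. 3840.0ms @ 24/5 + 480.0ms (3/5)
9. 4320.0ms @ 27/5 + 480.0ms (3/5)

note 2 onset = 3/10b = 240.0ms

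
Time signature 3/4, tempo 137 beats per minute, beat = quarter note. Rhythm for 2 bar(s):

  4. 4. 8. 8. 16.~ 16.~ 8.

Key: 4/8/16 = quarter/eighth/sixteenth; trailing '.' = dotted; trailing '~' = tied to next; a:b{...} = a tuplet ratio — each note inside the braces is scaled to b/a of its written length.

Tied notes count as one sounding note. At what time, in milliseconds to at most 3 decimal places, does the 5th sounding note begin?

note 5 onset = 9/2b = 1970.803ms

1. 0.0ms @ 0 + 656.934ms (3/2)
2. 656.934ms @ 3/2 + 656.934ms (3/2)
3. 1313.869ms @ 3 + 328.467ms (3/4)
4. 1642.336ms @ 15/4 + 328.467ms (3/4)
5. 1970.803ms @ 9/2 + 656.934ms (3/2)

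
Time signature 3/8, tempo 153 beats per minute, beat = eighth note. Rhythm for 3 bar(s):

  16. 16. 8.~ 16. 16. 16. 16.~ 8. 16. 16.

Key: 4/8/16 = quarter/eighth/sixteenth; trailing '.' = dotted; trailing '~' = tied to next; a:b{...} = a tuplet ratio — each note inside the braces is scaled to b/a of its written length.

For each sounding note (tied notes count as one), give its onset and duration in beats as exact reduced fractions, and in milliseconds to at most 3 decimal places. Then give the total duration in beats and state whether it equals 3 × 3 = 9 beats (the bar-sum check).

1) 0.0ms=0b +294.118ms=3/4b
2) 294.118ms=3/4b +294.118ms=3/4b
3) 588.235ms=3/2b +882.353ms=9/4b
4) 1470.588ms=15/4b +294.118ms=3/4b
5) 1764.706ms=9/2b +294.118ms=3/4b
6) 2058.824ms=21/4b +882.353ms=9/4b
7) 2941.176ms=15/2b +294.118ms=3/4b
8) 3235.294ms=33/4b +294.118ms=3/4b
Σ=9b of 9 (153bpm 3/8) — PASS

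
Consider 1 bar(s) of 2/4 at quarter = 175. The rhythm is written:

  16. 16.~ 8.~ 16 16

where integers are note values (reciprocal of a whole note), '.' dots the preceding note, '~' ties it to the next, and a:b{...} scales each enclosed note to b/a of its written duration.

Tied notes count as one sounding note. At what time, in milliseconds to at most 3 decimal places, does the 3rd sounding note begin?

note 3 onset = 7/4b = 600.0ms

1. 0.0ms @ 0 + 128.571ms (3/8)
2. 128.571ms @ 3/8 + 471.429ms (11/8)
3. 600.0ms @ 7/4 + 85.714ms (1/4)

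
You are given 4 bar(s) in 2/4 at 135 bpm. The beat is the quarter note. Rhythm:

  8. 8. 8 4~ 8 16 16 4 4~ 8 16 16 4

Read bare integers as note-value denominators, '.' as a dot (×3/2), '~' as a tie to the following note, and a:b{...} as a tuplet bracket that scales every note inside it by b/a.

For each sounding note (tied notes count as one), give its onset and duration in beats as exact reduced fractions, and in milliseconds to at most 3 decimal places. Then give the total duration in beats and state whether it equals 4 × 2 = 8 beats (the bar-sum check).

1) 0.0ms=0b +333.333ms=3/4b
2) 333.333ms=3/4b +333.333ms=3/4b
3) 666.667ms=3/2b +222.222ms=1/2b
4) 888.889ms=2b +666.667ms=3/2b
5) 1555.556ms=7/2b +111.111ms=1/4b
6) 1666.667ms=15/4b +111.111ms=1/4b
7) 1777.778ms=4b +444.444ms=1b
8) 2222.222ms=5b +666.667ms=3/2b
9) 2888.889ms=13/2b +111.111ms=1/4b
10) 3000.0ms=27/4b +111.111ms=1/4b
11) 3111.111ms=7b +444.444ms=1b
Σ=8b of 8 (135bpm 2/4) — PASS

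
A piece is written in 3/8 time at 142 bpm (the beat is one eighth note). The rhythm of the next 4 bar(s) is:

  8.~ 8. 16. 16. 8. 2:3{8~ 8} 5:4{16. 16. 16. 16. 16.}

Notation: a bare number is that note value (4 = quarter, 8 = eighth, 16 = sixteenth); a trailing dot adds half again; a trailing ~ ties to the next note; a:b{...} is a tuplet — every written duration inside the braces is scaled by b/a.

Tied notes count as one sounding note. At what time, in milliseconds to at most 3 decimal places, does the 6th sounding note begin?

note 6 onset = 9b = 3802.817ms

1. 0.0ms @ 0 + 1267.606ms (3)
2. 1267.606ms @ 3 + 316.901ms (3/4)
3. 1584.507ms @ 15/4 + 316.901ms (3/4)
4. 1901.408ms @ 9/2 + 633.803ms (3/2)
5. 2535.211ms @ 6 + 1267.606ms (3)
6. 3802.817ms @ 9 + 253.521ms (3/5)
7. 4056.338ms @ 48/5 + 253.521ms (3/5)
8. 4309.859ms @ 51/5 + 253.521ms (3/5)
9. 4563.38ms @ 54/5 + 253.521ms (3/5)
10. 4816.901ms @ 57/5 + 253.521ms (3/5)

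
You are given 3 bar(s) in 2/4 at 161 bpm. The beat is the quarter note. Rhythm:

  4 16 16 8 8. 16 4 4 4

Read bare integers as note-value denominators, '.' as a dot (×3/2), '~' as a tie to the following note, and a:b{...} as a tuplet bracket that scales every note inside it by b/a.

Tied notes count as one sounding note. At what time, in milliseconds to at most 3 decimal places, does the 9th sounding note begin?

1. 0.0ms @ 0 + 372.671ms (1)
2. 372.671ms @ 1 + 93.168ms (1/4)
3. 465.839ms @ 5/4 + 93.168ms (1/4)
4. 559.006ms @ 3/2 + 186.335ms (1/2)
5. 745.342ms @ 2 + 279.503ms (3/4)
6. 1024.845ms @ 11/4 + 93.168ms (1/4)
7. 1118.012ms @ 3 + 372.671ms (1)
8. 1490.683ms @ 4 + 372.671ms (1)
9. 1863.354ms @ 5 + 372.671ms (1)

note 9 onset = 5b = 1863.354ms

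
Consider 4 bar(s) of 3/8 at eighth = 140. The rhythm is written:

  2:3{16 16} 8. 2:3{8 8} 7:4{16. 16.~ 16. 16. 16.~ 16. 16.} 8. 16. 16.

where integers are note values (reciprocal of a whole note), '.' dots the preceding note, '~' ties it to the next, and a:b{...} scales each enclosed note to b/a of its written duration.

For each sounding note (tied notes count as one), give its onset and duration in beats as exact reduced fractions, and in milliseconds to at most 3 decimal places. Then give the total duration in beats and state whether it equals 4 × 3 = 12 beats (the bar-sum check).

1) 0.0ms=0b +321.429ms=3/4b
2) 321.429ms=3/4b +321.429ms=3/4b
3) 642.857ms=3/2b +642.857ms=3/2b
4) 1285.714ms=3b +642.857ms=3/2b
5) 1928.571ms=9/2b +642.857ms=3/2b
6) 2571.429ms=6b +183.673ms=3/7b
7) 2755.102ms=45/7b +367.347ms=6/7b
8) 3122.449ms=51/7b +183.673ms=3/7b
9) 3306.122ms=54/7b +367.347ms=6/7b
10) 3673.469ms=60/7b +183.673ms=3/7b
11) 3857.143ms=9b +642.857ms=3/2b
12) 4500.0ms=21/2b +321.429ms=3/4b
13) 4821.429ms=45/4b +321.429ms=3/4b
Σ=12b of 12 (140bpm 3/8) — PASS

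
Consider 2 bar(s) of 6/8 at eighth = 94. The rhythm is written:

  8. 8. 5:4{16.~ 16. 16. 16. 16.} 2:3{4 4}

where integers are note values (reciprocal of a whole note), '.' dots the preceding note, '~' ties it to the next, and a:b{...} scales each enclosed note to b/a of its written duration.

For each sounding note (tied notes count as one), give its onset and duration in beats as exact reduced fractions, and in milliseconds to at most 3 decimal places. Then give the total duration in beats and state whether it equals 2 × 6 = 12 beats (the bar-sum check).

1) 0.0ms=0b +957.447ms=3/2b
2) 957.447ms=3/2b +957.447ms=3/2b
3) 1914.894ms=3b +765.957ms=6/5b
4) 2680.851ms=21/5b +382.979ms=3/5b
5) 3063.83ms=24/5b +382.979ms=3/5b
6) 3446.809ms=27/5b +382.979ms=3/5b
7) 3829.787ms=6b +1914.894ms=3b
8) 5744.681ms=9b +1914.894ms=3b
Σ=12b of 12 (94bpm 6/8) — PASS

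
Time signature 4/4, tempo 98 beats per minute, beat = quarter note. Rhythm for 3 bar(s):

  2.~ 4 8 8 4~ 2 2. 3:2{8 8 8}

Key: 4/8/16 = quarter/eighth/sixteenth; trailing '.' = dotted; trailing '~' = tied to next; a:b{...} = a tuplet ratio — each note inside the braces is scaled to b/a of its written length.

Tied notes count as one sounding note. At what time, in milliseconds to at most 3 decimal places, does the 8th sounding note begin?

1. 0.0ms @ 0 + 2448.98ms (4)
2. 2448.98ms @ 4 + 306.122ms (1/2)
3. 2755.102ms @ 9/2 + 306.122ms (1/2)
4. 3061.224ms @ 5 + 1836.735ms (3)
5. 4897.959ms @ 8 + 1836.735ms (3)
6. 6734.694ms @ 11 + 204.082ms (1/3)
7. 6938.776ms @ 34/3 + 204.082ms (1/3)
8. 7142.857ms @ 35/3 + 204.082ms (1/3)

note 8 onset = 35/3b = 7142.857ms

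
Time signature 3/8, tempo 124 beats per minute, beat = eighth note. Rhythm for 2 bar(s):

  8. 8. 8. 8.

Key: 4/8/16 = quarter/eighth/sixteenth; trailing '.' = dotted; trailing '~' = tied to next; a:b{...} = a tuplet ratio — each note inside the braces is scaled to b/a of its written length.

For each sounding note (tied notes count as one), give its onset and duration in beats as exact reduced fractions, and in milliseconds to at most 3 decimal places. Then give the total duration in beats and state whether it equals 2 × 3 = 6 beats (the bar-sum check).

1) 0.0ms=0b +725.806ms=3/2b
2) 725.806ms=3/2b +725.806ms=3/2b
3) 1451.613ms=3b +725.806ms=3/2b
4) 2177.419ms=9/2b +725.806ms=3/2b
Σ=6b of 6 (124bpm 3/8) — PASS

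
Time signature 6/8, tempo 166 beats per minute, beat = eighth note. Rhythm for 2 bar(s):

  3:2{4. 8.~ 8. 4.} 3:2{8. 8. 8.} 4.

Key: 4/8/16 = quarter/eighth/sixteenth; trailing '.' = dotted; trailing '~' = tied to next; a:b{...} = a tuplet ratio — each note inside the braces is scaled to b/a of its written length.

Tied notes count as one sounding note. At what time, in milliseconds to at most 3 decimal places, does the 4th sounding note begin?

1. 0.0ms @ 0 + 722.892ms (2)
2. 722.892ms @ 2 + 722.892ms (2)
3. 1445.783ms @ 4 + 722.892ms (2)
4. 2168.675ms @ 6 + 361.446ms (1)
5. 2530.12ms @ 7 + 361.446ms (1)
6. 2891.566ms @ 8 + 361.446ms (1)
7. 3253.012ms @ 9 + 1084.337ms (3)

note 4 onset = 6b = 2168.675ms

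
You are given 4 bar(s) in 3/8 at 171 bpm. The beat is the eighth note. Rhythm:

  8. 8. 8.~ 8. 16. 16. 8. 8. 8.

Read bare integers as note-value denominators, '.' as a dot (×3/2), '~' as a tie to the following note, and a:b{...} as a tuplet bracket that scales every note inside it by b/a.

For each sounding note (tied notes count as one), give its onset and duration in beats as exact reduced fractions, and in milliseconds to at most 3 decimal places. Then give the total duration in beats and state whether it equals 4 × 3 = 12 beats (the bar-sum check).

1) 0.0ms=0b +526.316ms=3/2b
2) 526.316ms=3/2b +526.316ms=3/2b
3) 1052.632ms=3b +1052.632ms=3b
4) 2105.263ms=6b +263.158ms=3/4b
5) 2368.421ms=27/4b +263.158ms=3/4b
6) 2631.579ms=15/2b +526.316ms=3/2b
7) 3157.895ms=9b +526.316ms=3/2b
8) 3684.211ms=21/2b +526.316ms=3/2b
Σ=12b of 12 (171bpm 3/8) — PASS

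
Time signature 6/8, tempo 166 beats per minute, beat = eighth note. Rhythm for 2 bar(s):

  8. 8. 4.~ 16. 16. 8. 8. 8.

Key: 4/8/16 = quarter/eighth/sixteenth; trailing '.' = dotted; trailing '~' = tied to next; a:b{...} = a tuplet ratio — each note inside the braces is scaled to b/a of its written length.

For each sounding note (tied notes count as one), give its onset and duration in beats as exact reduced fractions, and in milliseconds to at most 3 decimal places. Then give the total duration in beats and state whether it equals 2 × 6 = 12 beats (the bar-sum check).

1) 0.0ms=0b +542.169ms=3/2b
2) 542.169ms=3/2b +542.169ms=3/2b
3) 1084.337ms=3b +1355.422ms=15/4b
4) 2439.759ms=27/4b +271.084ms=3/4b
5) 2710.843ms=15/2b +542.169ms=3/2b
6) 3253.012ms=9b +542.169ms=3/2b
7) 3795.181ms=21/2b +542.169ms=3/2b
Σ=12b of 12 (166bpm 6/8) — PASS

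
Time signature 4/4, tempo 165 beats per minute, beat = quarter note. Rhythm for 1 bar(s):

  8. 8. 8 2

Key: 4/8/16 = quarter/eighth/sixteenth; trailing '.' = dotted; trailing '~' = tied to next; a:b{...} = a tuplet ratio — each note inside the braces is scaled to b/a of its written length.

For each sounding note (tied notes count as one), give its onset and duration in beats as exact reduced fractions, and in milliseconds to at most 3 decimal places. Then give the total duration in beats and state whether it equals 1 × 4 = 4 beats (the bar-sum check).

1) 0.0ms=0b +272.727ms=3/4b
2) 272.727ms=3/4b +272.727ms=3/4b
3) 545.455ms=3/2b +181.818ms=1/2b
4) 727.273ms=2b +727.273ms=2b
Σ=4b of 4 (165bpm 4/4) — PASS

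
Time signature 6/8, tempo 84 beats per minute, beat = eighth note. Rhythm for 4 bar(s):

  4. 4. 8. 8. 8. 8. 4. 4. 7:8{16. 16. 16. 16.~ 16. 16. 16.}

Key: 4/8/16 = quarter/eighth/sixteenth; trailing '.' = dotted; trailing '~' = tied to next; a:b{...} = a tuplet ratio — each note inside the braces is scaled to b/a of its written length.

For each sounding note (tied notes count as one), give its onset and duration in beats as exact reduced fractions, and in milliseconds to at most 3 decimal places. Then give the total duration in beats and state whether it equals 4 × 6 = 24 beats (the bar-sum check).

1) 0.0ms=0b +2142.857ms=3b
2) 2142.857ms=3b +2142.857ms=3b
3) 4285.714ms=6b +1071.429ms=3/2b
4) 5357.143ms=15/2b +1071.429ms=3/2b
5) 6428.571ms=9b +1071.429ms=3/2b
6) 7500.0ms=21/2b +1071.429ms=3/2b
7) 8571.429ms=12b +2142.857ms=3b
8) 10714.286ms=15b +2142.857ms=3b
9) 12857.143ms=18b +612.245ms=6/7b
10) 13469.388ms=132/7b +612.245ms=6/7b
11) 14081.633ms=138/7b +612.245ms=6/7b
12) 14693.878ms=144/7b +1224.49ms=12/7b
13) 15918.367ms=156/7b +612.245ms=6/7b
14) 16530.612ms=162/7b +612.245ms=6/7b
Σ=24b of 24 (84bpm 6/8) — PASS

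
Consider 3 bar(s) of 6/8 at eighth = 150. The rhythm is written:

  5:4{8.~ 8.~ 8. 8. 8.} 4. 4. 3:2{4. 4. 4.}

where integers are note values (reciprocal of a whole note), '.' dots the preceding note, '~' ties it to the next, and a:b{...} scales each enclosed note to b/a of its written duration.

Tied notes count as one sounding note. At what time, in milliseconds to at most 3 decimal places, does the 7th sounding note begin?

note 7 onset = 14b = 5600.0ms

1. 0.0ms @ 0 + 1440.0ms (18/5)
2. 1440.0ms @ 18/5 + 480.0ms (6/5)
3. 1920.0ms @ 24/5 + 480.0ms (6/5)
4. 2400.0ms @ 6 + 1200.0ms (3)
5. 3600.0ms @ 9 + 1200.0ms (3)
6. 4800.0ms @ 12 + 800.0ms (2)
7. 5600.0ms @ 14 + 800.0ms (2)
8. 6400.0ms @ 16 + 800.0ms (2)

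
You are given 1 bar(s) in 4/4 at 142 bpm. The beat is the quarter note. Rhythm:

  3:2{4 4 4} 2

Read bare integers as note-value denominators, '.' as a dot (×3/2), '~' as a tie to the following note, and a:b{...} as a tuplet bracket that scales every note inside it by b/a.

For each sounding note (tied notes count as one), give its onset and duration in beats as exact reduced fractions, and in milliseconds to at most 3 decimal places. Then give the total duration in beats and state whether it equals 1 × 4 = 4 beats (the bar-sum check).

1) 0.0ms=0b +281.69ms=2/3b
2) 281.69ms=2/3b +281.69ms=2/3b
3) 563.38ms=4/3b +281.69ms=2/3b
4) 845.07ms=2b +845.07ms=2b
Σ=4b of 4 (142bpm 4/4) — PASS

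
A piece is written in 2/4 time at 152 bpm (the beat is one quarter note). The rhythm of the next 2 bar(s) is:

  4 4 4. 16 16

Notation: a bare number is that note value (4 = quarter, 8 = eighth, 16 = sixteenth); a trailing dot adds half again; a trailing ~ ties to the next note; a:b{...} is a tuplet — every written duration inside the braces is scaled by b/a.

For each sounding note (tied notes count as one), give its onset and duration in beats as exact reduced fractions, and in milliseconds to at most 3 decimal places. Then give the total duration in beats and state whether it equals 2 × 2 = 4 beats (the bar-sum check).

1) 0.0ms=0b +394.737ms=1b
2) 394.737ms=1b +394.737ms=1b
3) 789.474ms=2b +592.105ms=3/2b
4) 1381.579ms=7/2b +98.684ms=1/4b
5) 1480.263ms=15/4b +98.684ms=1/4b
Σ=4b of 4 (152bpm 2/4) — PASS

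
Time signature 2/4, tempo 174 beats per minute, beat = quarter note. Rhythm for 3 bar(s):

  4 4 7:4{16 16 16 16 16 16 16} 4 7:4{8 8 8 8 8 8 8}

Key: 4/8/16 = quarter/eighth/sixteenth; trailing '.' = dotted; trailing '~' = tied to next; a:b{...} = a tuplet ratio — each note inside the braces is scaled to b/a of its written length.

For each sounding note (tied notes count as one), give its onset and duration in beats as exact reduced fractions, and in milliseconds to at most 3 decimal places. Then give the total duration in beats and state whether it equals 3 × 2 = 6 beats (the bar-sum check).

1) 0.0ms=0b +344.828ms=1b
2) 344.828ms=1b +344.828ms=1b
3) 689.655ms=2b +49.261ms=1/7b
4) 738.916ms=15/7b +49.261ms=1/7b
5) 788.177ms=16/7b +49.261ms=1/7b
6) 837.438ms=17/7b +49.261ms=1/7b
7) 886.7ms=18/7b +49.261ms=1/7b
8) 935.961ms=19/7b +49.261ms=1/7b
9) 985.222ms=20/7b +49.261ms=1/7b
10) 1034.483ms=3b +344.828ms=1b
11) 1379.31ms=4b +98.522ms=2/7b
12) 1477.833ms=30/7b +98.522ms=2/7b
13) 1576.355ms=32/7b +98.522ms=2/7b
14) 1674.877ms=34/7b +98.522ms=2/7b
15) 1773.399ms=36/7b +98.522ms=2/7b
16) 1871.921ms=38/7b +98.522ms=2/7b
17) 1970.443ms=40/7b +98.522ms=2/7b
Σ=6b of 6 (174bpm 2/4) — PASS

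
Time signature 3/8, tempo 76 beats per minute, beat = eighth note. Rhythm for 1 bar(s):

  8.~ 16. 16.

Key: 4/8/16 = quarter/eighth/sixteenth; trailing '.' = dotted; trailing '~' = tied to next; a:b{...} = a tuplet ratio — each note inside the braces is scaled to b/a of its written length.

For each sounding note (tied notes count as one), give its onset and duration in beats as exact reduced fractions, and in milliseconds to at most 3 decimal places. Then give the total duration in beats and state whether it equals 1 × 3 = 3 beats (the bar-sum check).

1) 0.0ms=0b +1776.316ms=9/4b
2) 1776.316ms=9/4b +592.105ms=3/4b
Σ=3b of 3 (76bpm 3/8) — PASS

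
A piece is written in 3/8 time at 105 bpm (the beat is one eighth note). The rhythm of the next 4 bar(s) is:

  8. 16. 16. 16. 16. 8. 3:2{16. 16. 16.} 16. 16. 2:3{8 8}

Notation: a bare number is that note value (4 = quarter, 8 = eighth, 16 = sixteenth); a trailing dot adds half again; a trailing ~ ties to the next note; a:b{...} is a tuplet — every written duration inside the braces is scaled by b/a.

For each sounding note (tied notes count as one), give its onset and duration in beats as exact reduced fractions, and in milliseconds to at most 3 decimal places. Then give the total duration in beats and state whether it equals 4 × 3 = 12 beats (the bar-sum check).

1) 0.0ms=0b +857.143ms=3/2b
2) 857.143ms=3/2b +428.571ms=3/4b
3) 1285.714ms=9/4b +428.571ms=3/4b
4) 1714.286ms=3b +428.571ms=3/4b
5) 2142.857ms=15/4b +428.571ms=3/4b
6) 2571.429ms=9/2b +857.143ms=3/2b
7) 3428.571ms=6b +285.714ms=1/2b
8) 3714.286ms=13/2b +285.714ms=1/2b
9) 4000.0ms=7b +285.714ms=1/2b
10) 4285.714ms=15/2b +428.571ms=3/4b
11) 4714.286ms=33/4b +428.571ms=3/4b
12) 5142.857ms=9b +857.143ms=3/2b
13) 6000.0ms=21/2b +857.143ms=3/2b
Σ=12b of 12 (105bpm 3/8) — PASS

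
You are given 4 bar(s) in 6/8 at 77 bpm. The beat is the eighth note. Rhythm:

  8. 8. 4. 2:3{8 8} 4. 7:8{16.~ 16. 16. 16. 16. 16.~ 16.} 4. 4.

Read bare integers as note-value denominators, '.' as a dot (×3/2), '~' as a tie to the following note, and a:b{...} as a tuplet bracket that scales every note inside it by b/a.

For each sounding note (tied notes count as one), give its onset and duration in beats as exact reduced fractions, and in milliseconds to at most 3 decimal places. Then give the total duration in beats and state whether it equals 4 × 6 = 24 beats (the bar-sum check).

1) 0.0ms=0b +1168.831ms=3/2b
2) 1168.831ms=3/2b +1168.831ms=3/2b
3) 2337.662ms=3b +2337.662ms=3b
4) 4675.325ms=6b +1168.831ms=3/2b
5) 5844.156ms=15/2b +1168.831ms=3/2b
6) 7012.987ms=9b +2337.662ms=3b
7) 9350.649ms=12b +1335.807ms=12/7b
8) 10686.456ms=96/7b +667.904ms=6/7b
9) 11354.36ms=102/7b +667.904ms=6/7b
10) 12022.263ms=108/7b +667.904ms=6/7b
11) 12690.167ms=114/7b +1335.807ms=12/7b
12) 14025.974ms=18b +2337.662ms=3b
13) 16363.636ms=21b +2337.662ms=3b
Σ=24b of 24 (77bpm 6/8) — PASS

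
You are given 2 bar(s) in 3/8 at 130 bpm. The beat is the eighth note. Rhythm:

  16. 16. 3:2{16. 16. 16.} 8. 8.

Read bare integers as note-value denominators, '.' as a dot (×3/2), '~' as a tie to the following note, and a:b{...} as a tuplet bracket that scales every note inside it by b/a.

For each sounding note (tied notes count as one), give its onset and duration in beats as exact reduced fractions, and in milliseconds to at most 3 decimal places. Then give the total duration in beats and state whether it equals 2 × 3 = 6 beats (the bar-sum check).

1) 0.0ms=0b +346.154ms=3/4b
2) 346.154ms=3/4b +346.154ms=3/4b
3) 692.308ms=3/2b +230.769ms=1/2b
4) 923.077ms=2b +230.769ms=1/2b
5) 1153.846ms=5/2b +230.769ms=1/2b
6) 1384.615ms=3b +692.308ms=3/2b
7) 2076.923ms=9/2b +692.308ms=3/2b
Σ=6b of 6 (130bpm 3/8) — PASS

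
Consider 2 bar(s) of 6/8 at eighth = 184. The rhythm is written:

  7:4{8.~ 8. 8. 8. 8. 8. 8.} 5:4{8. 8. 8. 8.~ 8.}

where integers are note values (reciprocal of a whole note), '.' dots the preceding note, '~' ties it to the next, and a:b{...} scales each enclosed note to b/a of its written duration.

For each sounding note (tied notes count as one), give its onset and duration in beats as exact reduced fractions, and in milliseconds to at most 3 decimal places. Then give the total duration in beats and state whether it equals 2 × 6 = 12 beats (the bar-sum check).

1) 0.0ms=0b +559.006ms=12/7b
2) 559.006ms=12/7b +279.503ms=6/7b
3) 838.509ms=18/7b +279.503ms=6/7b
4) 1118.012ms=24/7b +279.503ms=6/7b
5) 1397.516ms=30/7b +279.503ms=6/7b
6) 1677.019ms=36/7b +279.503ms=6/7b
7) 1956.522ms=6b +391.304ms=6/5b
8) 2347.826ms=36/5b +391.304ms=6/5b
9) 2739.13ms=42/5b +391.304ms=6/5b
10) 3130.435ms=48/5b +782.609ms=12/5b
Σ=12b of 12 (184bpm 6/8) — PASS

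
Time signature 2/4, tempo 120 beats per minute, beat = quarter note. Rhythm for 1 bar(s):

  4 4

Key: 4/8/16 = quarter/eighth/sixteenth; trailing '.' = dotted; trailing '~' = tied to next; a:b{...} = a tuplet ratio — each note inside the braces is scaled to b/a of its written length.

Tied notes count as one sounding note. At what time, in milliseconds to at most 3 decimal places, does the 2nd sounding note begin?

note 2 onset = 1b = 500.0ms

1. 0.0ms @ 0 + 500.0ms (1)
2. 500.0ms @ 1 + 500.0ms (1)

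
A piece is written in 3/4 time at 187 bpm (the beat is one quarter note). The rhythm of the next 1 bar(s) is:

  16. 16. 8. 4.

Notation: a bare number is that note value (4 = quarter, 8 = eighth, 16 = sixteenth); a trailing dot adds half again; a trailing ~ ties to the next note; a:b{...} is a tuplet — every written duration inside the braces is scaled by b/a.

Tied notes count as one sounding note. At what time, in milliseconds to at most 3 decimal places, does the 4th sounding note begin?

note 4 onset = 3/2b = 481.283ms

1. 0.0ms @ 0 + 120.321ms (3/8)
2. 120.321ms @ 3/8 + 120.321ms (3/8)
3. 240.642ms @ 3/4 + 240.642ms (3/4)
4. 481.283ms @ 3/2 + 481.283ms (3/2)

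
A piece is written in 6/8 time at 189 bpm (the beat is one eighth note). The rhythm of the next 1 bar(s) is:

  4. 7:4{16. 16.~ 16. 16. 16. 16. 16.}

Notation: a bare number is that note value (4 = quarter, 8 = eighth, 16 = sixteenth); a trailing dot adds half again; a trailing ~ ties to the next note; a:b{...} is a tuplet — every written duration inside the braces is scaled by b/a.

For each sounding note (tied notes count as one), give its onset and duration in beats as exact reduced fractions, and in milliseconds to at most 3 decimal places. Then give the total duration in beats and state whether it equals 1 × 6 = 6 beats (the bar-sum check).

1) 0.0ms=0b +952.381ms=3b
2) 952.381ms=3b +136.054ms=3/7b
3) 1088.435ms=24/7b +272.109ms=6/7b
4) 1360.544ms=30/7b +136.054ms=3/7b
5) 1496.599ms=33/7b +136.054ms=3/7b
6) 1632.653ms=36/7b +136.054ms=3/7b
7) 1768.707ms=39/7b +136.054ms=3/7b
Σ=6b of 6 (189bpm 6/8) — PASS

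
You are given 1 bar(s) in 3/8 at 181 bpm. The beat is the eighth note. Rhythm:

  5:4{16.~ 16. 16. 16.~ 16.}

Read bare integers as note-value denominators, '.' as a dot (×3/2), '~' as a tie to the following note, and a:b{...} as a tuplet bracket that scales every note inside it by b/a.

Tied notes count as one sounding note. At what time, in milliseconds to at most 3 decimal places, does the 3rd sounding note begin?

note 3 onset = 9/5b = 596.685ms

1. 0.0ms @ 0 + 397.79ms (6/5)
2. 397.79ms @ 6/5 + 198.895ms (3/5)
3. 596.685ms @ 9/5 + 397.79ms (6/5)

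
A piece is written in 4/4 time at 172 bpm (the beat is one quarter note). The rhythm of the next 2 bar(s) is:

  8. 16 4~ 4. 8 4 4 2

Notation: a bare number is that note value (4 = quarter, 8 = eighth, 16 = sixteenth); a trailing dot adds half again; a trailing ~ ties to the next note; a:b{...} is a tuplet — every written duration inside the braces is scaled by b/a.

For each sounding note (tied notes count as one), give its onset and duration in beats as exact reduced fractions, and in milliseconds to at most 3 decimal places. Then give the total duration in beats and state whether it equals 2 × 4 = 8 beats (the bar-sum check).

1) 0.0ms=0b +261.628ms=3/4b
2) 261.628ms=3/4b +87.209ms=1/4b
3) 348.837ms=1b +872.093ms=5/2b
4) 1220.93ms=7/2b +174.419ms=1/2b
5) 1395.349ms=4b +348.837ms=1b
6) 1744.186ms=5b +348.837ms=1b
7) 2093.023ms=6b +697.674ms=2b
Σ=8b of 8 (172bpm 4/4) — PASS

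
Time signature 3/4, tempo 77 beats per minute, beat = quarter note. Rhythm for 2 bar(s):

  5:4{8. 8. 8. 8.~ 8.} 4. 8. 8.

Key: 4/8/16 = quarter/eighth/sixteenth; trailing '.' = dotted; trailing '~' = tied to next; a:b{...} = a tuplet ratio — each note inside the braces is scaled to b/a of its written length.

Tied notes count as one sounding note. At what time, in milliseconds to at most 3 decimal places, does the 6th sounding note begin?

1. 0.0ms @ 0 + 467.532ms (3/5)
2. 467.532ms @ 3/5 + 467.532ms (3/5)
3. 935.065ms @ 6/5 + 467.532ms (3/5)
4. 1402.597ms @ 9/5 + 935.065ms (6/5)
5. 2337.662ms @ 3 + 1168.831ms (3/2)
6. 3506.494ms @ 9/2 + 584.416ms (3/4)
7. 4090.909ms @ 21/4 + 584.416ms (3/4)

note 6 onset = 9/2b = 3506.494ms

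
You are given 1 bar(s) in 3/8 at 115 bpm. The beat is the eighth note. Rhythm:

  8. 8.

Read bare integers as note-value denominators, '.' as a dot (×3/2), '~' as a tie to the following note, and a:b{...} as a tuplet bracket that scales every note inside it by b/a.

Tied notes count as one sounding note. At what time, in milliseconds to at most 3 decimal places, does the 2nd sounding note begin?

1. 0.0ms @ 0 + 782.609ms (3/2)
2. 782.609ms @ 3/2 + 782.609ms (3/2)

note 2 onset = 3/2b = 782.609ms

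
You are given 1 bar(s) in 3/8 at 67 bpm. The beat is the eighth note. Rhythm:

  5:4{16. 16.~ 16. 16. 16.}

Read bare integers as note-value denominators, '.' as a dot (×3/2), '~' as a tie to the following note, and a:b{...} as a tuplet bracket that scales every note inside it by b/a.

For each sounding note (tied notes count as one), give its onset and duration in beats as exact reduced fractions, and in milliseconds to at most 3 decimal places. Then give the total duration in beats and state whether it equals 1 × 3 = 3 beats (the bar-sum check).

1) 0.0ms=0b +537.313ms=3/5b
2) 537.313ms=3/5b +1074.627ms=6/5b
3) 1611.94ms=9/5b +537.313ms=3/5b
4) 2149.254ms=12/5b +537.313ms=3/5b
Σ=3b of 3 (67bpm 3/8) — PASS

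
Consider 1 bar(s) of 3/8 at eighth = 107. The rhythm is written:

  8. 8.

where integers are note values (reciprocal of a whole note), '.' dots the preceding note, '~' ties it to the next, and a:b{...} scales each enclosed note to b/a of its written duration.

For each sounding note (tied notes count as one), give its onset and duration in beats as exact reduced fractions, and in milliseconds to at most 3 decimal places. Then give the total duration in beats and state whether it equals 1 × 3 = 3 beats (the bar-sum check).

1) 0.0ms=0b +841.121ms=3/2b
2) 841.121ms=3/2b +841.121ms=3/2b
Σ=3b of 3 (107bpm 3/8) — PASS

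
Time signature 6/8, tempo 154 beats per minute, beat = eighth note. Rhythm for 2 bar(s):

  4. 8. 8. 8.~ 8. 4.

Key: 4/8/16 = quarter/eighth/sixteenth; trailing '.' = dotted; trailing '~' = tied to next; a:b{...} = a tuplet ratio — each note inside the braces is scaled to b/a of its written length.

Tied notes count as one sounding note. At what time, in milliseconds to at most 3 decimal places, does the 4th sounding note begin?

note 4 onset = 6b = 2337.662ms

1. 0.0ms @ 0 + 1168.831ms (3)
2. 1168.831ms @ 3 + 584.416ms (3/2)
3. 1753.247ms @ 9/2 + 584.416ms (3/2)
4. 2337.662ms @ 6 + 1168.831ms (3)
5. 3506.494ms @ 9 + 1168.831ms (3)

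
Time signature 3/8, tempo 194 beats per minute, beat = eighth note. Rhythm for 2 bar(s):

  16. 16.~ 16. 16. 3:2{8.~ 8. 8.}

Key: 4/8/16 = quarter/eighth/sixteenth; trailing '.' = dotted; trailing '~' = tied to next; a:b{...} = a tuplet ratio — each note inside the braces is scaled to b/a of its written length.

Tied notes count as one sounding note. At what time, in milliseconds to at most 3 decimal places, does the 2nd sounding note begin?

note 2 onset = 3/4b = 231.959ms

1. 0.0ms @ 0 + 231.959ms (3/4)
2. 231.959ms @ 3/4 + 463.918ms (3/2)
3. 695.876ms @ 9/4 + 231.959ms (3/4)
4. 927.835ms @ 3 + 618.557ms (2)
5. 1546.392ms @ 5 + 309.278ms (1)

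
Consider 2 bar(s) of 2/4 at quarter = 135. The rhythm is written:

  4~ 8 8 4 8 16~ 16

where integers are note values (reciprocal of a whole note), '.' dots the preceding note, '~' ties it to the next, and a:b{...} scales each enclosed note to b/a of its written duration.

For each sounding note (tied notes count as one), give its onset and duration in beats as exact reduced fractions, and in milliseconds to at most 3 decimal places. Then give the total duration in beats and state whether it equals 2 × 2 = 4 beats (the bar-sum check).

1) 0.0ms=0b +666.667ms=3/2b
2) 666.667ms=3/2b +222.222ms=1/2b
3) 888.889ms=2b +444.444ms=1b
4) 1333.333ms=3b +222.222ms=1/2b
5) 1555.556ms=7/2b +222.222ms=1/2b
Σ=4b of 4 (135bpm 2/4) — PASS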